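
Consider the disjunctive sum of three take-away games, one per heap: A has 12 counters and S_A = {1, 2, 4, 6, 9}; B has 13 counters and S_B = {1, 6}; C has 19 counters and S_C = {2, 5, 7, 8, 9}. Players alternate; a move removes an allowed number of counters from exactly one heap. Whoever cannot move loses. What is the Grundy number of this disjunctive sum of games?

1

Heap A, S = {1, 2, 4, 6, 9}:
G(0) = 0
G(1) = mex{0} = 1
G(2) = mex{1,0} = 2
G(3) = mex{2,1} = 0
G(4) = mex{0,2,0} = 1
G(5) = mex{1,0,1} = 2
G(6) = mex{2,1,2,0} = 3
G(7) = mex{3,2,0,1} = 4
G(8) = mex{4,3,1,2} = 0
G(9) = mex{0,4,2,0,0} = 1
G(10) = mex{1,0,3,1,1} = 2
G(11) = mex{2,1,4,2,2} = 0
G(12) = mex{0,2,0,3,0} = 1
G_A(12) = 1.
Heap B, S = {1, 6}:
G(0) = 0
G(1) = mex{0} = 1
G(2) = mex{1} = 0
G(3) = mex{0} = 1
G(4) = mex{1} = 0
G(5) = mex{0} = 1
G(6) = mex{1,0} = 2
G(7) = mex{2,1} = 0
G(8) = mex{0,0} = 1
G(9) = mex{1,1} = 0
G(10) = mex{0,0} = 1
G(11) = mex{1,1} = 0
G(12) = mex{0,2} = 1
G(13) = mex{1,0} = 2
G_B(13) = 2.
Heap C, S = {2, 5, 7, 8, 9}:
n :  0  1  2  3  4  5  6  7  8  9 10 11 12 13 14 15 16 17 18 19
G :  0  0  1  1  0  2  1  3  2  2  3  3  4  4  0  0  1  1  0  2
G_C(19) = 2.
Combined Grundy value = 1 ⊕ 2 ⊕ 2 = 1.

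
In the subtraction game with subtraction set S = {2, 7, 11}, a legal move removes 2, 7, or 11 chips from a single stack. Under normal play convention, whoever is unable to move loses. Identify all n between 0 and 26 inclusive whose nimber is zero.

G(0) = 0
G(1) = mex{} = 0
G(2) = mex{0} = 1
G(3) = mex{0} = 1
G(4) = mex{1} = 0
G(5) = mex{1} = 0
G(6) = mex{0} = 1
G(7) = mex{0,0} = 1
G(8) = mex{1,0} = 2
G(9) = mex{1,1} = 0
G(10) = mex{2,1} = 0
G(11) = mex{0,0,0} = 1
G(12) = mex{0,0,0} = 1
G(13) = mex{1,1,1} = 0
G(14) = mex{1,1,1} = 0
G(15) = mex{0,2,0} = 1
G(16) = mex{0,0,0} = 1
G(17) = mex{1,0,1} = 2
G(18) = mex{1,1,1} = 0
G(19) = mex{2,1,2} = 0
G(20) = mex{0,0,0} = 1
G(21) = mex{0,0,0} = 1
G(22) = mex{1,1,1} = 0
G(23) = mex{1,1,1} = 0
G(24) = mex{0,2,0} = 1
G(25) = mex{0,0,0} = 1
G(26) = mex{1,0,1} = 2
P-positions are exactly the n with G(n) = 0.

0, 1, 4, 5, 9, 10, 13, 14, 18, 19, 22, 23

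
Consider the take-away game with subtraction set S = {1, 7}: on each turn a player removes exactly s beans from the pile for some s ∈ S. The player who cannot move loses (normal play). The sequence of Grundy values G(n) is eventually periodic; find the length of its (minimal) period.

n :  0  1  2  3  4  5  6  7  8  9 10 11 12 13 14
G :  0  1  0  1  0  1  0  1  0  1  0  1  0  1  0
G(n+2) = G(n) holds for n = 0,…,6 (a full window of length max(S) = 7), so the sequence is purely periodic with period 2.

2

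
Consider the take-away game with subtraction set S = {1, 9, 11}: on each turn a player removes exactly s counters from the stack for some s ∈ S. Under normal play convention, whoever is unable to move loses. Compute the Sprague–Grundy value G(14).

0

G(0) = 0
G(1) = mex{0} = 1
G(2) = mex{1} = 0
G(3) = mex{0} = 1
G(4) = mex{1} = 0
G(5) = mex{0} = 1
G(6) = mex{1} = 0
G(7) = mex{0} = 1
G(8) = mex{1} = 0
G(9) = mex{0,0} = 1
G(10) = mex{1,1} = 0
G(11) = mex{0,0,0} = 1
G(12) = mex{1,1,1} = 0
G(13) = mex{0,0,0} = 1
G(14) = mex{1,1,1} = 0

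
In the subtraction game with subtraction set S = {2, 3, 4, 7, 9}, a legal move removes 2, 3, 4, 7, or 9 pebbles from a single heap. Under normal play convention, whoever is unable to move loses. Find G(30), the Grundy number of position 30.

1

n :  0  1  2  3  4  5  6  7  8  9 10 11 12 13 14 15 16 17 18 19 20 21 22 23 24 25 26 27 28 29 30
G :  0  0  1  1  2  2  0  3  1  4  2  0  0  1  1  2  2  0  3  1  4  2  0  0  1  1  2  2  0  3  1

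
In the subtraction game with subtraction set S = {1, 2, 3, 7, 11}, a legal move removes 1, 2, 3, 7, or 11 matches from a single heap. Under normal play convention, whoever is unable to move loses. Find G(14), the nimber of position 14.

2

G(0) = 0
G(1) = mex{0} = 1
G(2) = mex{1,0} = 2
G(3) = mex{2,1,0} = 3
G(4) = mex{3,2,1} = 0
G(5) = mex{0,3,2} = 1
G(6) = mex{1,0,3} = 2
G(7) = mex{2,1,0,0} = 3
G(8) = mex{3,2,1,1} = 0
G(9) = mex{0,3,2,2} = 1
G(10) = mex{1,0,3,3} = 2
G(11) = mex{2,1,0,0,0} = 3
G(12) = mex{3,2,1,1,1} = 0
G(13) = mex{0,3,2,2,2} = 1
G(14) = mex{1,0,3,3,3} = 2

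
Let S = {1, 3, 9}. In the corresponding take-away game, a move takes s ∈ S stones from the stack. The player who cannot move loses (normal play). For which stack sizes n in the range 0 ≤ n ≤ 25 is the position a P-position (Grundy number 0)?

n :  0  1  2  3  4  5  6  7  8  9 10 11 12 13 14 15 16 17 18 19 20 21 22 23 24 25
G :  0  1  0  1  0  1  0  1  0  1  0  1  0  1  0  1  0  1  0  1  0  1  0  1  0  1
P-positions are exactly the n with G(n) = 0.

0, 2, 4, 6, 8, 10, 12, 14, 16, 18, 20, 22, 24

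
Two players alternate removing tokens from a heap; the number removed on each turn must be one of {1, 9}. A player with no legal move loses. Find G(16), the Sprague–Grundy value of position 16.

0

n :  0  1  2  3  4  5  6  7  8  9 10 11 12 13 14 15 16
G :  0  1  0  1  0  1  0  1  0  1  0  1  0  1  0  1  0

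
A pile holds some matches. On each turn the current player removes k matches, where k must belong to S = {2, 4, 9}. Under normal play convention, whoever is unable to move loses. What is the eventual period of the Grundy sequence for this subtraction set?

n :  0  1  2  3  4  5  6  7  8  9 10 11 12 13 14 15 16
G :  0  0  1  1  2  2  0  0  1  1  2  2  0  0  1  1  2
G(n+6) = G(n) holds for n = 0,…,8 (a full window of length max(S) = 9), so the sequence is purely periodic with period 6.

6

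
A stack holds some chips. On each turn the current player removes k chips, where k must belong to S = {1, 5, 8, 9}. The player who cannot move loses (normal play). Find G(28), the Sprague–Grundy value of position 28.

2

n :  0  1  2  3  4  5  6  7  8  9 10 11 12 13 14 15 16 17 18 19 20 21 22 23 24 25 26 27 28
G :  0  1  0  1  0  1  0  1  2  3  2  3  2  3  2  3  0  1  0  1  0  1  0  1  2  3  2  3  2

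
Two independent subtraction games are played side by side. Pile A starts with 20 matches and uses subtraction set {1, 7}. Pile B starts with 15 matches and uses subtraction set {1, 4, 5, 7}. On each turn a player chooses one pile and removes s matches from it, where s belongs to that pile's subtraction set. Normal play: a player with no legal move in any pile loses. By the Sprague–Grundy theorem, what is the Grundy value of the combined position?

Pile A, S = {1, 7}:
n :  0  1  2  3  4  5  6  7  8  9 10 11 12 13 14 15 16 17 18 19 20
G :  0  1  0  1  0  1  0  1  0  1  0  1  0  1  0  1  0  1  0  1  0
G_A(20) = 0.
Pile B, S = {1, 4, 5, 7}:
n :  0  1  2  3  4  5  6  7  8  9 10 11 12 13 14 15
G :  0  1  0  1  2  3  2  3  0  1  0  1  2  3  2  3
G_B(15) = 3.
Combined Grundy value = 0 ⊕ 3 = 3.

3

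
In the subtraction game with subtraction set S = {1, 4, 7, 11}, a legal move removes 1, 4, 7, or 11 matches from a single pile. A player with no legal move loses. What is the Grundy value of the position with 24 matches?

n :  0  1  2  3  4  5  6  7  8  9 10 11 12 13 14 15 16 17 18 19 20 21 22 23 24
G :  0  1  0  1  2  0  1  2  0  1  0  1  2  3  4  3  4  2  0  1  0  1  2  0  1

1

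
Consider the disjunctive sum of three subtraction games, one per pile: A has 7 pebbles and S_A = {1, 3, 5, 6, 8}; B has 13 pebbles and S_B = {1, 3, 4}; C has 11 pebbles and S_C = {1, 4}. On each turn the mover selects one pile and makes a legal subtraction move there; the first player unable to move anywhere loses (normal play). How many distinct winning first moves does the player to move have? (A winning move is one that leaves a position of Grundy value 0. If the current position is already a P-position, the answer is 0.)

0

Pile A, S = {1, 3, 5, 6, 8}:
G(0) = 0
G(1) = mex{0} = 1
G(2) = mex{1} = 0
G(3) = mex{0,0} = 1
G(4) = mex{1,1} = 0
G(5) = mex{0,0,0} = 1
G(6) = mex{1,1,1,0} = 2
G(7) = mex{2,0,0,1} = 3
G_A(7) = 3.
Pile B, S = {1, 3, 4}:
n :  0  1  2  3  4  5  6  7  8  9 10 11 12 13
G :  0  1  0  1  2  3  2  0  1  0  1  2  3  2
G_B(13) = 2.
Pile C, S = {1, 4}:
n :  0  1  2  3  4  5  6  7  8  9 10 11
G :  0  1  0  1  2  0  1  0  1  2  0  1
G_C(11) = 1.
Combined Grundy value = 3 ⊕ 2 ⊕ 1 = 0.
A winning move leaves total XOR = 0, i.e. changes one component's Grundy value g to g ⊕ X where X is the current total.
Pile A: target g' = 3⊕0 = 3, but every legal move changes the Grundy value (mex property), so 0 moves.
Pile B: target g' = 2⊕0 = 2, but every legal move changes the Grundy value (mex property), so 0 moves.
Pile C: target g' = 1⊕0 = 1, but every legal move changes the Grundy value (mex property), so 0 moves.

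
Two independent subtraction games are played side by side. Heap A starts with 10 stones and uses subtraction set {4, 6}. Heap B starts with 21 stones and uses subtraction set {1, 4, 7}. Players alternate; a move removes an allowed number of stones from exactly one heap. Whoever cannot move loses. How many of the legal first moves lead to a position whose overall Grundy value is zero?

0

Heap A, S = {4, 6}:
n :  0  1  2  3  4  5  6  7  8  9 10
G :  0  0  0  0  1  1  1  1  2  2  0
G_A(10) = 0.
Heap B, S = {1, 4, 7}:
n :  0  1  2  3  4  5  6  7  8  9 10 11 12 13 14 15 16 17 18 19 20 21
G :  0  1  0  1  2  0  1  2  0  1  0  1  2  0  1  2  0  1  0  1  2  0
G_B(21) = 0.
Combined Grundy value = 0 ⊕ 0 = 0.
A winning move leaves total XOR = 0, i.e. changes one component's Grundy value g to g ⊕ X where X is the current total.
Heap A: target g' = 0⊕0 = 0, but every legal move changes the Grundy value (mex property), so 0 moves.
Heap B: target g' = 0⊕0 = 0, but every legal move changes the Grundy value (mex property), so 0 moves.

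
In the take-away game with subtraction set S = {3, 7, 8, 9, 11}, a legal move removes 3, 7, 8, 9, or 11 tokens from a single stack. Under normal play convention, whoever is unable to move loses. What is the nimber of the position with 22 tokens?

G(0) = 0
G(1) = mex{} = 0
G(2) = mex{} = 0
G(3) = mex{0} = 1
G(4) = mex{0} = 1
G(5) = mex{0} = 1
G(6) = mex{1} = 0
G(7) = mex{1,0} = 2
G(8) = mex{1,0,0} = 2
G(9) = mex{0,0,0,0} = 1
G(10) = mex{2,1,0,0} = 3
G(11) = mex{2,1,1,0,0} = 3
G(12) = mex{1,1,1,1,0} = 2
G(13) = mex{3,0,1,1,0} = 2
G(14) = mex{3,2,0,1,1} = 4
G(15) = mex{2,2,2,0,1} = 3
G(16) = mex{2,1,2,2,1} = 0
G(17) = mex{4,3,1,2,0} = 5
G(18) = mex{3,3,3,1,2} = 0
G(19) = mex{0,2,3,3,2} = 1
G(20) = mex{5,2,2,3,1} = 0
G(21) = mex{0,4,2,2,3} = 1
G(22) = mex{1,3,4,2,3} = 0

0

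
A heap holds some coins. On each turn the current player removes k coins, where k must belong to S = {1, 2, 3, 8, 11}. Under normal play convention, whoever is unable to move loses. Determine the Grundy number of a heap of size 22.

0

G(0) = 0
G(1) = mex{0} = 1
G(2) = mex{1,0} = 2
G(3) = mex{2,1,0} = 3
G(4) = mex{3,2,1} = 0
G(5) = mex{0,3,2} = 1
G(6) = mex{1,0,3} = 2
G(7) = mex{2,1,0} = 3
G(8) = mex{3,2,1,0} = 4
G(9) = mex{4,3,2,1} = 0
G(10) = mex{0,4,3,2} = 1
G(11) = mex{1,0,4,3,0} = 2
G(12) = mex{2,1,0,0,1} = 3
G(13) = mex{3,2,1,1,2} = 0
G(14) = mex{0,3,2,2,3} = 1
G(15) = mex{1,0,3,3,0} = 2
G(16) = mex{2,1,0,4,1} = 3
G(17) = mex{3,2,1,0,2} = 4
G(18) = mex{4,3,2,1,3} = 0
G(19) = mex{0,4,3,2,4} = 1
G(20) = mex{1,0,4,3,0} = 2
G(21) = mex{2,1,0,0,1} = 3
G(22) = mex{3,2,1,1,2} = 0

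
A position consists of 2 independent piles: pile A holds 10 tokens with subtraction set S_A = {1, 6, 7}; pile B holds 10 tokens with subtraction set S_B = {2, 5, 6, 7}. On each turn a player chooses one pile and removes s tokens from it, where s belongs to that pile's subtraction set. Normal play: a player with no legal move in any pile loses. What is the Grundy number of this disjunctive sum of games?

1

Pile A, S = {1, 6, 7}:
G(0) = 0
G(1) = mex{0} = 1
G(2) = mex{1} = 0
G(3) = mex{0} = 1
G(4) = mex{1} = 0
G(5) = mex{0} = 1
G(6) = mex{1,0} = 2
G(7) = mex{2,1,0} = 3
G(8) = mex{3,0,1} = 2
G(9) = mex{2,1,0} = 3
G(10) = mex{3,0,1} = 2
G_A(10) = 2.
Pile B, S = {2, 5, 6, 7}:
n :  0  1  2  3  4  5  6  7  8  9 10
G :  0  0  1  1  0  2  1  3  2  2  3
G_B(10) = 3.
Combined Grundy value = 2 ⊕ 3 = 1.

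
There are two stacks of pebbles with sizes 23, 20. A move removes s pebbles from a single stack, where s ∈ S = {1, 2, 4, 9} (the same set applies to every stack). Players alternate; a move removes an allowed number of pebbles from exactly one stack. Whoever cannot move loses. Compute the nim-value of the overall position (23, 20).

All stacks use S = {1, 2, 4, 9}:
G(0) = 0
G(1) = mex{0} = 1
G(2) = mex{1,0} = 2
G(3) = mex{2,1} = 0
G(4) = mex{0,2,0} = 1
G(5) = mex{1,0,1} = 2
G(6) = mex{2,1,2} = 0
G(7) = mex{0,2,0} = 1
G(8) = mex{1,0,1} = 2
G(9) = mex{2,1,2,0} = 3
G(10) = mex{3,2,0,1} = 4
G(11) = mex{4,3,1,2} = 0
G(12) = mex{0,4,2,0} = 1
G(13) = mex{1,0,3,1} = 2
G(14) = mex{2,1,4,2} = 0
G(15) = mex{0,2,0,0} = 1
G(16) = mex{1,0,1,1} = 2
G(17) = mex{2,1,2,2} = 0
G(18) = mex{0,2,0,3} = 1
G(19) = mex{1,0,1,4} = 2
G(20) = mex{2,1,2,0} = 3
G(21) = mex{3,2,0,1} = 4
G(22) = mex{4,3,1,2} = 0
G(23) = mex{0,4,2,0} = 1
Stack A: G(23) = 1.
Stack B: G(20) = 3.
Combined Grundy value = 1 ⊕ 3 = 2.

2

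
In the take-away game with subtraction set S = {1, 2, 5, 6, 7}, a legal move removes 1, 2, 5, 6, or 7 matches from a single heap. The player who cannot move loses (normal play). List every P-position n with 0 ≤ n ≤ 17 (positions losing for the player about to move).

G(0) = 0
G(1) = mex{0} = 1
G(2) = mex{1,0} = 2
G(3) = mex{2,1} = 0
G(4) = mex{0,2} = 1
G(5) = mex{1,0,0} = 2
G(6) = mex{2,1,1,0} = 3
G(7) = mex{3,2,2,1,0} = 4
G(8) = mex{4,3,0,2,1} = 5
G(9) = mex{5,4,1,0,2} = 3
G(10) = mex{3,5,2,1,0} = 4
G(11) = mex{4,3,3,2,1} = 0
G(12) = mex{0,4,4,3,2} = 1
G(13) = mex{1,0,5,4,3} = 2
G(14) = mex{2,1,3,5,4} = 0
G(15) = mex{0,2,4,3,5} = 1
G(16) = mex{1,0,0,4,3} = 2
G(17) = mex{2,1,1,0,4} = 3
P-positions are exactly the n with G(n) = 0.

0, 3, 11, 14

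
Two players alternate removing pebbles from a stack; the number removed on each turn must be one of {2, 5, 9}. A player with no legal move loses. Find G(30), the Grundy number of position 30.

n :  0  1  2  3  4  5  6  7  8  9 10 11 12 13 14 15 16 17 18 19 20 21 22 23 24 25 26 27 28 29 30
G :  0  0  1  1  0  2  1  0  0  1  1  0  2  1  0  0  1  1  0  2  1  0  0  1  1  0  2  1  0  0  1

1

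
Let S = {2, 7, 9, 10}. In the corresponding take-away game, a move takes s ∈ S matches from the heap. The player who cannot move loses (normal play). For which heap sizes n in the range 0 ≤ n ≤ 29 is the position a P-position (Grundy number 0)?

0, 1, 4, 5, 16, 17, 20, 21

n :  0  1  2  3  4  5  6  7  8  9 10 11 12 13 14 15 16 17 18 19 20 21 22 23 24 25 26 27 28 29
G :  0  0  1  1  0  0  1  1  2  2  3  3  2  2  3  3  0  0  1  1  0  0  1  1  2  2  3  3  2  2
P-positions are exactly the n with G(n) = 0.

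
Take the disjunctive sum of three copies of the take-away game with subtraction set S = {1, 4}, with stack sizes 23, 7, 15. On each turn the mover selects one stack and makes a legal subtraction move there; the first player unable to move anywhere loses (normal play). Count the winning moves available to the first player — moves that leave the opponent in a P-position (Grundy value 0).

All stacks use S = {1, 4}:
n :  0  1  2  3  4  5  6  7  8  9 10 11 12 13 14 15 16 17 18 19 20 21 22 23
G :  0  1  0  1  2  0  1  0  1  2  0  1  0  1  2  0  1  0  1  2  0  1  0  1
Stack A: G(23) = 1.
Stack B: G(7) = 0.
Stack C: G(15) = 0.
Combined Grundy value = 1 ⊕ 0 ⊕ 0 = 1.
A winning move leaves total XOR = 0, i.e. changes one component's Grundy value g to g ⊕ X where X is the current total.
Stack A: need g' = 1⊕1 = 0. Options: 23−1→G=0, 23−4→G=2. Hits: 1.
Stack B: need g' = 0⊕1 = 1. Options: 7−1→G=1, 7−4→G=1. Hits: 2.
Stack C: need g' = 0⊕1 = 1. Options: 15−1→G=2, 15−4→G=1. Hits: 1.

4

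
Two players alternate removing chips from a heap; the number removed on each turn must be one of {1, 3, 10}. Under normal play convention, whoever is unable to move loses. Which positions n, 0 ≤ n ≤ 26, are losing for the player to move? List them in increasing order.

0, 2, 4, 6, 8, 13, 15, 17, 19, 21, 26

G(0) = 0
G(1) = mex{0} = 1
G(2) = mex{1} = 0
G(3) = mex{0,0} = 1
G(4) = mex{1,1} = 0
G(5) = mex{0,0} = 1
G(6) = mex{1,1} = 0
G(7) = mex{0,0} = 1
G(8) = mex{1,1} = 0
G(9) = mex{0,0} = 1
G(10) = mex{1,1,0} = 2
G(11) = mex{2,0,1} = 3
G(12) = mex{3,1,0} = 2
G(13) = mex{2,2,1} = 0
G(14) = mex{0,3,0} = 1
G(15) = mex{1,2,1} = 0
G(16) = mex{0,0,0} = 1
G(17) = mex{1,1,1} = 0
G(18) = mex{0,0,0} = 1
G(19) = mex{1,1,1} = 0
G(20) = mex{0,0,2} = 1
G(21) = mex{1,1,3} = 0
G(22) = mex{0,0,2} = 1
G(23) = mex{1,1,0} = 2
G(24) = mex{2,0,1} = 3
G(25) = mex{3,1,0} = 2
G(26) = mex{2,2,1} = 0
P-positions are exactly the n with G(n) = 0.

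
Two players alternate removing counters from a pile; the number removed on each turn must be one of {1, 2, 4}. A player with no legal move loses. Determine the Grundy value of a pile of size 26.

n :  0  1  2  3  4  5  6  7  8  9 10 11 12 13 14 15 16 17 18 19 20 21 22 23 24 25 26
G :  0  1  2  0  1  2  0  1  2  0  1  2  0  1  2  0  1  2  0  1  2  0  1  2  0  1  2

2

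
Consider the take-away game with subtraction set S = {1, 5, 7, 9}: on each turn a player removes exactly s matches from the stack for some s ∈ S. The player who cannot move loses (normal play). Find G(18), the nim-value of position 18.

G(0) = 0
G(1) = mex{0} = 1
G(2) = mex{1} = 0
G(3) = mex{0} = 1
G(4) = mex{1} = 0
G(5) = mex{0,0} = 1
G(6) = mex{1,1} = 0
G(7) = mex{0,0,0} = 1
G(8) = mex{1,1,1} = 0
G(9) = mex{0,0,0,0} = 1
G(10) = mex{1,1,1,1} = 0
G(11) = mex{0,0,0,0} = 1
G(12) = mex{1,1,1,1} = 0
G(13) = mex{0,0,0,0} = 1
G(14) = mex{1,1,1,1} = 0
G(15) = mex{0,0,0,0} = 1
G(16) = mex{1,1,1,1} = 0
G(17) = mex{0,0,0,0} = 1
G(18) = mex{1,1,1,1} = 0

0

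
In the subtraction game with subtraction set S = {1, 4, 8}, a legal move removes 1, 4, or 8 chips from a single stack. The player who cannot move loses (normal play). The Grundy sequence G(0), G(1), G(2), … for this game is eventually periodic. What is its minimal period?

G(0) = 0
G(1) = mex{0} = 1
G(2) = mex{1} = 0
G(3) = mex{0} = 1
G(4) = mex{1,0} = 2
G(5) = mex{2,1} = 0
G(6) = mex{0,0} = 1
G(7) = mex{1,1} = 0
G(8) = mex{0,2,0} = 1
G(9) = mex{1,0,1} = 2
G(10) = mex{2,1,0} = 3
G(11) = mex{3,0,1} = 2
G(12) = mex{2,1,2} = 0
G(13) = mex{0,2,0} = 1
G(14) = mex{1,3,1} = 0
G(15) = mex{0,2,0} = 1
G(16) = mex{1,0,1} = 2
G(17) = mex{2,1,2} = 0
G(18) = mex{0,0,3} = 1
G(19) = mex{1,1,2} = 0
G(20) = mex{0,2,0} = 1
G(21) = mex{1,0,1} = 2
G(22) = mex{2,1,0} = 3
G(23) = mex{3,0,1} = 2
G(24) = mex{2,1,2} = 0
G(25) = mex{0,2,0} = 1
G(n+12) = G(n) holds for n = 0,…,7 (a full window of length max(S) = 8), so the sequence is purely periodic with period 12.

12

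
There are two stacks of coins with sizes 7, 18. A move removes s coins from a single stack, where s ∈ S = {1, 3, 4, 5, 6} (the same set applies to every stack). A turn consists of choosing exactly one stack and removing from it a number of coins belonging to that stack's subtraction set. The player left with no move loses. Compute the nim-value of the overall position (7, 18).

3

All stacks use S = {1, 3, 4, 5, 6}:
G(0) = 0
G(1) = mex{0} = 1
G(2) = mex{1} = 0
G(3) = mex{0,0} = 1
G(4) = mex{1,1,0} = 2
G(5) = mex{2,0,1,0} = 3
G(6) = mex{3,1,0,1,0} = 2
G(7) = mex{2,2,1,0,1} = 3
G(8) = mex{3,3,2,1,0} = 4
G(9) = mex{4,2,3,2,1} = 0
G(10) = mex{0,3,2,3,2} = 1
G(11) = mex{1,4,3,2,3} = 0
G(12) = mex{0,0,4,3,2} = 1
G(13) = mex{1,1,0,4,3} = 2
G(14) = mex{2,0,1,0,4} = 3
G(15) = mex{3,1,0,1,0} = 2
G(16) = mex{2,2,1,0,1} = 3
G(17) = mex{3,3,2,1,0} = 4
G(18) = mex{4,2,3,2,1} = 0
Stack A: G(7) = 3.
Stack B: G(18) = 0.
Combined Grundy value = 3 ⊕ 0 = 3.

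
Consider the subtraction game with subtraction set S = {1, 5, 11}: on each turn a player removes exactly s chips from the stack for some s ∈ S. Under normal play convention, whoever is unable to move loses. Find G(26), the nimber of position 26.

0

n :  0  1  2  3  4  5  6  7  8  9 10 11 12 13 14 15 16 17 18 19 20 21 22 23 24 25 26
G :  0  1  0  1  0  1  0  1  0  1  0  1  0  1  0  1  0  1  0  1  0  1  0  1  0  1  0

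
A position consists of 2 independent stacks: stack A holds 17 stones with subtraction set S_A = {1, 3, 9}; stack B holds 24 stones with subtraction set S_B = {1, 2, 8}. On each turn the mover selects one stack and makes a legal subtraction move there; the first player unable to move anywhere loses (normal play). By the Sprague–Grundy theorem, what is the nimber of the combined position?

1

Stack A, S = {1, 3, 9}:
n :  0  1  2  3  4  5  6  7  8  9 10 11 12 13 14 15 16 17
G :  0  1  0  1  0  1  0  1  0  1  0  1  0  1  0  1  0  1
G_A(17) = 1.
Stack B, S = {1, 2, 8}:
n :  0  1  2  3  4  5  6  7  8  9 10 11 12 13 14 15 16 17 18 19 20 21 22 23 24
G :  0  1  2  0  1  2  0  1  2  0  1  2  0  1  2  0  1  2  0  1  2  0  1  2  0
G_B(24) = 0.
Combined Grundy value = 1 ⊕ 0 = 1.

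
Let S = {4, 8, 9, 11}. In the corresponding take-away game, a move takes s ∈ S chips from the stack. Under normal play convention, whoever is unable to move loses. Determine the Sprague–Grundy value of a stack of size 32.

G(0) = 0
G(1) = mex{} = 0
G(2) = mex{} = 0
G(3) = mex{} = 0
G(4) = mex{0} = 1
G(5) = mex{0} = 1
G(6) = mex{0} = 1
G(7) = mex{0} = 1
G(8) = mex{1,0} = 2
G(9) = mex{1,0,0} = 2
G(10) = mex{1,0,0} = 2
G(11) = mex{1,0,0,0} = 2
G(12) = mex{2,1,0,0} = 3
G(13) = mex{2,1,1,0} = 3
G(14) = mex{2,1,1,0} = 3
G(15) = mex{2,1,1,1} = 0
G(16) = mex{3,2,1,1} = 0
G(17) = mex{3,2,2,1} = 0
G(18) = mex{3,2,2,1} = 0
G(19) = mex{0,2,2,2} = 1
G(20) = mex{0,3,2,2} = 1
G(21) = mex{0,3,3,2} = 1
G(22) = mex{0,3,3,2} = 1
G(23) = mex{1,0,3,3} = 2
G(24) = mex{1,0,0,3} = 2
G(25) = mex{1,0,0,3} = 2
G(26) = mex{1,0,0,0} = 2
G(27) = mex{2,1,0,0} = 3
G(28) = mex{2,1,1,0} = 3
G(29) = mex{2,1,1,0} = 3
G(30) = mex{2,1,1,1} = 0
G(31) = mex{3,2,1,1} = 0
G(32) = mex{3,2,2,1} = 0

0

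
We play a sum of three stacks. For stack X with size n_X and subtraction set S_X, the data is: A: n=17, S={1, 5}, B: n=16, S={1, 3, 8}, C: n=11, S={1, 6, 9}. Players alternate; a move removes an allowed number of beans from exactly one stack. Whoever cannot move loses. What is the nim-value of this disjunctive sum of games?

Stack A, S = {1, 5}:
n :  0  1  2  3  4  5  6  7  8  9 10 11 12 13 14 15 16 17
G :  0  1  0  1  0  1  0  1  0  1  0  1  0  1  0  1  0  1
G_A(17) = 1.
Stack B, S = {1, 3, 8}:
G(0) = 0
G(1) = mex{0} = 1
G(2) = mex{1} = 0
G(3) = mex{0,0} = 1
G(4) = mex{1,1} = 0
G(5) = mex{0,0} = 1
G(6) = mex{1,1} = 0
G(7) = mex{0,0} = 1
G(8) = mex{1,1,0} = 2
G(9) = mex{2,0,1} = 3
G(10) = mex{3,1,0} = 2
G(11) = mex{2,2,1} = 0
G(12) = mex{0,3,0} = 1
G(13) = mex{1,2,1} = 0
G(14) = mex{0,0,0} = 1
G(15) = mex{1,1,1} = 0
G(16) = mex{0,0,2} = 1
G_B(16) = 1.
Stack C, S = {1, 6, 9}:
n :  0  1  2  3  4  5  6  7  8  9 10 11
G :  0  1  0  1  0  1  2  0  1  2  3  2
G_C(11) = 2.
Combined Grundy value = 1 ⊕ 1 ⊕ 2 = 2.

2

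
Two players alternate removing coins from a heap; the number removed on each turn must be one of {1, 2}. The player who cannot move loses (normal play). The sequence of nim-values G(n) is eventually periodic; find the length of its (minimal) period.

3

n :  0  1  2  3  4  5  6  7  8  9 10 11 12 13 14
G :  0  1  2  0  1  2  0  1  2  0  1  2  0  1  2
G(n+3) = G(n) holds for n = 0,…,1 (a full window of length max(S) = 2), so the sequence is purely periodic with period 3.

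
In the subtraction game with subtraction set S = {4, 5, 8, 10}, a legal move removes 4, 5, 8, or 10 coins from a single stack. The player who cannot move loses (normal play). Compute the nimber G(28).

n :  0  1  2  3  4  5  6  7  8  9 10 11 12 13 14 15 16 17 18 19 20 21 22 23 24 25 26 27 28
G :  0  0  0  0  1  1  1  1  2  2  2  2  3  3  0  0  0  0  1  1  1  1  2  2  2  2  3  3  0

0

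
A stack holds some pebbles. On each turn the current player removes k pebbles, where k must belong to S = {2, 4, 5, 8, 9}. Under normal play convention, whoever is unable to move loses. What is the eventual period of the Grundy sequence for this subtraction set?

n :  0  1  2  3  4  5  6  7  8  9 10 11 12 13 14 15 16 17 18 19 20 21 22 23 24 25 26 27
G :  0  0  1  1  2  2  3  0  4  1  5  2  3  0  0  1  1  2  2  3  0  4  1  5  2  3  0  0
G(n+13) = G(n) holds for n = 0,…,8 (a full window of length max(S) = 9), so the sequence is purely periodic with period 13.

13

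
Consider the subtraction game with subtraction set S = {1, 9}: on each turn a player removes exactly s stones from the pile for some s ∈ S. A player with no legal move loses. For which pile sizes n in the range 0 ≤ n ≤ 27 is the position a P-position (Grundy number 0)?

0, 2, 4, 6, 8, 10, 12, 14, 16, 18, 20, 22, 24, 26

G(0) = 0
G(1) = mex{0} = 1
G(2) = mex{1} = 0
G(3) = mex{0} = 1
G(4) = mex{1} = 0
G(5) = mex{0} = 1
G(6) = mex{1} = 0
G(7) = mex{0} = 1
G(8) = mex{1} = 0
G(9) = mex{0,0} = 1
G(10) = mex{1,1} = 0
G(11) = mex{0,0} = 1
G(12) = mex{1,1} = 0
G(13) = mex{0,0} = 1
G(14) = mex{1,1} = 0
G(15) = mex{0,0} = 1
G(16) = mex{1,1} = 0
G(17) = mex{0,0} = 1
G(18) = mex{1,1} = 0
G(19) = mex{0,0} = 1
G(20) = mex{1,1} = 0
G(21) = mex{0,0} = 1
G(22) = mex{1,1} = 0
G(23) = mex{0,0} = 1
G(24) = mex{1,1} = 0
G(25) = mex{0,0} = 1
G(26) = mex{1,1} = 0
G(27) = mex{0,0} = 1
P-positions are exactly the n with G(n) = 0.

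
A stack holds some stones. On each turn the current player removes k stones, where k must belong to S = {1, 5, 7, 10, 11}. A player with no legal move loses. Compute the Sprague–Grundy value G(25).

n :  0  1  2  3  4  5  6  7  8  9 10 11 12 13 14 15 16 17 18 19 20 21 22 23 24 25
G :  0  1  0  1  0  1  0  1  0  1  2  3  2  3  2  3  2  3  2  3  0  1  0  1  0  1

1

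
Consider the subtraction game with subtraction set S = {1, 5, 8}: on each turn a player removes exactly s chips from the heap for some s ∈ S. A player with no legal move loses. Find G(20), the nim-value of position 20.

n :  0  1  2  3  4  5  6  7  8  9 10 11 12 13 14 15 16 17 18 19 20
G :  0  1  0  1  0  1  0  1  2  3  2  3  2  0  1  0  1  0  1  0  1

1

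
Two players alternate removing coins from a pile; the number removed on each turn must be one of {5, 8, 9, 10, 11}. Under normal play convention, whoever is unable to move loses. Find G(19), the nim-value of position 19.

0

G(0) = 0
G(1) = mex{} = 0
G(2) = mex{} = 0
G(3) = mex{} = 0
G(4) = mex{} = 0
G(5) = mex{0} = 1
G(6) = mex{0} = 1
G(7) = mex{0} = 1
G(8) = mex{0,0} = 1
G(9) = mex{0,0,0} = 1
G(10) = mex{1,0,0,0} = 2
G(11) = mex{1,0,0,0,0} = 2
G(12) = mex{1,0,0,0,0} = 2
G(13) = mex{1,1,0,0,0} = 2
G(14) = mex{1,1,1,0,0} = 2
G(15) = mex{2,1,1,1,0} = 3
G(16) = mex{2,1,1,1,1} = 0
G(17) = mex{2,1,1,1,1} = 0
G(18) = mex{2,2,1,1,1} = 0
G(19) = mex{2,2,2,1,1} = 0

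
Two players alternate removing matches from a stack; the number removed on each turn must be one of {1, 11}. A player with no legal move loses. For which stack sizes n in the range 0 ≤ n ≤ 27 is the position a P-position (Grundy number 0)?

n :  0  1  2  3  4  5  6  7  8  9 10 11 12 13 14 15 16 17 18 19 20 21 22 23 24 25 26 27
G :  0  1  0  1  0  1  0  1  0  1  0  1  0  1  0  1  0  1  0  1  0  1  0  1  0  1  0  1
P-positions are exactly the n with G(n) = 0.

0, 2, 4, 6, 8, 10, 12, 14, 16, 18, 20, 22, 24, 26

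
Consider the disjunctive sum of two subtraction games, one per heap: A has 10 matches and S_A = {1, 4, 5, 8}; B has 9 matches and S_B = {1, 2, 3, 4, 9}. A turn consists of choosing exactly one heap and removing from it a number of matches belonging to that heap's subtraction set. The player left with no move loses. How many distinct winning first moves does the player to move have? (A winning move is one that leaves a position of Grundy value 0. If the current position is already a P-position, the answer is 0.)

Heap A, S = {1, 4, 5, 8}:
n :  0  1  2  3  4  5  6  7  8  9 10
G :  0  1  0  1  2  3  2  3  4  0  1
G_A(10) = 1.
Heap B, S = {1, 2, 3, 4, 9}:
G(0) = 0
G(1) = mex{0} = 1
G(2) = mex{1,0} = 2
G(3) = mex{2,1,0} = 3
G(4) = mex{3,2,1,0} = 4
G(5) = mex{4,3,2,1} = 0
G(6) = mex{0,4,3,2} = 1
G(7) = mex{1,0,4,3} = 2
G(8) = mex{2,1,0,4} = 3
G(9) = mex{3,2,1,0,0} = 4
G_B(9) = 4.
Combined Grundy value = 1 ⊕ 4 = 5.
A winning move leaves total XOR = 0, i.e. changes one component's Grundy value g to g ⊕ X where X is the current total.
Heap A: need g' = 1⊕5 = 4. Options: 10−1→G=0, 10−4→G=2, 10−5→G=3, 10−8→G=0. Hits: 0.
Heap B: need g' = 4⊕5 = 1. Options: 9−1→G=3, 9−2→G=2, 9−3→G=1, 9−4→G=0, 9−9→G=0. Hits: 1.

1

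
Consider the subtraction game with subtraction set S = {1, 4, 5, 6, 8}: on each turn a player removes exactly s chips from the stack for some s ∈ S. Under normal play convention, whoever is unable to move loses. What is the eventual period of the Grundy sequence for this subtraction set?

G(0) = 0
G(1) = mex{0} = 1
G(2) = mex{1} = 0
G(3) = mex{0} = 1
G(4) = mex{1,0} = 2
G(5) = mex{2,1,0} = 3
G(6) = mex{3,0,1,0} = 2
G(7) = mex{2,1,0,1} = 3
G(8) = mex{3,2,1,0,0} = 4
G(9) = mex{4,3,2,1,1} = 0
G(10) = mex{0,2,3,2,0} = 1
G(11) = mex{1,3,2,3,1} = 0
G(12) = mex{0,4,3,2,2} = 1
G(13) = mex{1,0,4,3,3} = 2
G(14) = mex{2,1,0,4,2} = 3
G(15) = mex{3,0,1,0,3} = 2
G(16) = mex{2,1,0,1,4} = 3
G(17) = mex{3,2,1,0,0} = 4
G(18) = mex{4,3,2,1,1} = 0
G(19) = mex{0,2,3,2,0} = 1
G(n+9) = G(n) holds for n = 0,…,7 (a full window of length max(S) = 8), so the sequence is purely periodic with period 9.

9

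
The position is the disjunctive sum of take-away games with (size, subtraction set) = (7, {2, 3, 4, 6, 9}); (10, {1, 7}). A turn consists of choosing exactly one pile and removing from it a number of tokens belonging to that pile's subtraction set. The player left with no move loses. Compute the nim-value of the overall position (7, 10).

3

Pile A, S = {2, 3, 4, 6, 9}:
G(0) = 0
G(1) = mex{} = 0
G(2) = mex{0} = 1
G(3) = mex{0,0} = 1
G(4) = mex{1,0,0} = 2
G(5) = mex{1,1,0} = 2
G(6) = mex{2,1,1,0} = 3
G(7) = mex{2,2,1,0} = 3
G_A(7) = 3.
Pile B, S = {1, 7}:
G(0) = 0
G(1) = mex{0} = 1
G(2) = mex{1} = 0
G(3) = mex{0} = 1
G(4) = mex{1} = 0
G(5) = mex{0} = 1
G(6) = mex{1} = 0
G(7) = mex{0,0} = 1
G(8) = mex{1,1} = 0
G(9) = mex{0,0} = 1
G(10) = mex{1,1} = 0
G_B(10) = 0.
Combined Grundy value = 3 ⊕ 0 = 3.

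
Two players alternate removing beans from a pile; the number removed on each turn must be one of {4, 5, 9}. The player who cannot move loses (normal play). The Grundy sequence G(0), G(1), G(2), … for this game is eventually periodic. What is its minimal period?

G(0) = 0
G(1) = mex{} = 0
G(2) = mex{} = 0
G(3) = mex{} = 0
G(4) = mex{0} = 1
G(5) = mex{0,0} = 1
G(6) = mex{0,0} = 1
G(7) = mex{0,0} = 1
G(8) = mex{1,0} = 2
G(9) = mex{1,1,0} = 2
G(10) = mex{1,1,0} = 2
G(11) = mex{1,1,0} = 2
G(12) = mex{2,1,0} = 3
G(13) = mex{2,2,1} = 0
G(14) = mex{2,2,1} = 0
G(15) = mex{2,2,1} = 0
G(16) = mex{3,2,1} = 0
G(17) = mex{0,3,2} = 1
G(18) = mex{0,0,2} = 1
G(19) = mex{0,0,2} = 1
G(20) = mex{0,0,2} = 1
G(21) = mex{1,0,3} = 2
G(22) = mex{1,1,0} = 2
G(23) = mex{1,1,0} = 2
G(24) = mex{1,1,0} = 2
G(25) = mex{2,1,0} = 3
G(26) = mex{2,2,1} = 0
G(27) = mex{2,2,1} = 0
G(n+13) = G(n) holds for n = 0,…,8 (a full window of length max(S) = 9), so the sequence is purely periodic with period 13.

13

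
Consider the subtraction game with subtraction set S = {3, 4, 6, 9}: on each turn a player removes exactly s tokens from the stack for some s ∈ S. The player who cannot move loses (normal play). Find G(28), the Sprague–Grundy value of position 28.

1

n :  0  1  2  3  4  5  6  7  8  9 10 11 12 13 14 15 16 17 18 19 20 21 22 23 24 25 26 27 28
G :  0  0  0  1  1  1  2  2  2  3  3  3  0  0  0  1  1  1  2  2  2  3  3  3  0  0  0  1  1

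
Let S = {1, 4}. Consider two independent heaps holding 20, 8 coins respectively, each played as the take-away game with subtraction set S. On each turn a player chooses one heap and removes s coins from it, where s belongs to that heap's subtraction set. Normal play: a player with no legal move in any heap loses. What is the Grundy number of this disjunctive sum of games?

All heaps use S = {1, 4}:
n :  0  1  2  3  4  5  6  7  8  9 10 11 12 13 14 15 16 17 18 19 20
G :  0  1  0  1  2  0  1  0  1  2  0  1  0  1  2  0  1  0  1  2  0
Heap A: G(20) = 0.
Heap B: G(8) = 1.
Combined Grundy value = 0 ⊕ 1 = 1.

1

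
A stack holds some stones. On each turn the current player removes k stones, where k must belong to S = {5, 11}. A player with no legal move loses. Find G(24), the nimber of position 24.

n :  0  1  2  3  4  5  6  7  8  9 10 11 12 13 14 15 16 17 18 19 20 21 22 23 24
G :  0  0  0  0  0  1  1  1  1  1  0  2  2  2  2  1  0  0  0  0  0  1  1  1  1

1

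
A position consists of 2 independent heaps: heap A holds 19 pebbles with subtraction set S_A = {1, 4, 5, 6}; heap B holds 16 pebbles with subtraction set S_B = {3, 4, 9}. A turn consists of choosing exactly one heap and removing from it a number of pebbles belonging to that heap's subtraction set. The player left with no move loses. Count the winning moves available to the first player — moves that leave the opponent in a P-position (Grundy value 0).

0

Heap A, S = {1, 4, 5, 6}:
n :  0  1  2  3  4  5  6  7  8  9 10 11 12 13 14 15 16 17 18 19
G :  0  1  0  1  2  3  2  3  4  0  1  0  1  2  3  2  3  4  0  1
G_A(19) = 1.
Heap B, S = {3, 4, 9}:
n :  0  1  2  3  4  5  6  7  8  9 10 11 12 13 14 15 16
G :  0  0  0  1  1  1  2  0  0  3  1  1  2  0  0  0  1
G_B(16) = 1.
Combined Grundy value = 1 ⊕ 1 = 0.
A winning move leaves total XOR = 0, i.e. changes one component's Grundy value g to g ⊕ X where X is the current total.
Heap A: target g' = 1⊕0 = 1, but every legal move changes the Grundy value (mex property), so 0 moves.
Heap B: target g' = 1⊕0 = 1, but every legal move changes the Grundy value (mex property), so 0 moves.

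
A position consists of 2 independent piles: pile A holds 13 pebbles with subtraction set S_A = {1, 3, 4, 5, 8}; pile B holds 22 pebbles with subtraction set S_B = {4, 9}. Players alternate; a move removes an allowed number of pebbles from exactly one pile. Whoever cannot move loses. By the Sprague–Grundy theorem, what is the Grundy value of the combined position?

0

Pile A, S = {1, 3, 4, 5, 8}:
n :  0  1  2  3  4  5  6  7  8  9 10 11 12 13
G :  0  1  0  1  2  3  2  3  4  0  1  0  1  2
G_A(13) = 2.
Pile B, S = {4, 9}:
G(0) = 0
G(1) = mex{} = 0
G(2) = mex{} = 0
G(3) = mex{} = 0
G(4) = mex{0} = 1
G(5) = mex{0} = 1
G(6) = mex{0} = 1
G(7) = mex{0} = 1
G(8) = mex{1} = 0
G(9) = mex{1,0} = 2
G(10) = mex{1,0} = 2
G(11) = mex{1,0} = 2
G(12) = mex{0,0} = 1
G(13) = mex{2,1} = 0
G(14) = mex{2,1} = 0
G(15) = mex{2,1} = 0
G(16) = mex{1,1} = 0
G(17) = mex{0,0} = 1
G(18) = mex{0,2} = 1
G(19) = mex{0,2} = 1
G(20) = mex{0,2} = 1
G(21) = mex{1,1} = 0
G(22) = mex{1,0} = 2
G_B(22) = 2.
Combined Grundy value = 2 ⊕ 2 = 0.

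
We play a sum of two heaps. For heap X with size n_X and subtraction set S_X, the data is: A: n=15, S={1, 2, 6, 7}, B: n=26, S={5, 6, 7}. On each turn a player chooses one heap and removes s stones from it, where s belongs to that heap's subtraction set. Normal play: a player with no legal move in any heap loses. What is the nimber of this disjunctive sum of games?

4

Heap A, S = {1, 2, 6, 7}:
n :  0  1  2  3  4  5  6  7  8  9 10 11 12 13 14 15
G :  0  1  2  0  1  2  3  4  0  1  2  0  1  2  3  4
G_A(15) = 4.
Heap B, S = {5, 6, 7}:
n :  0  1  2  3  4  5  6  7  8  9 10 11 12 13 14 15 16 17 18 19 20 21 22 23 24 25 26
G :  0  0  0  0  0  1  1  1  1  1  2  2  0  0  0  0  0  1  1  1  1  1  2  2  0  0  0
G_B(26) = 0.
Combined Grundy value = 4 ⊕ 0 = 4.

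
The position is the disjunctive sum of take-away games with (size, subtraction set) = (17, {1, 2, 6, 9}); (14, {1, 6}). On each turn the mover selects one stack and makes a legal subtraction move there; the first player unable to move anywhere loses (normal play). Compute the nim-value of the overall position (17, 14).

0

Stack A, S = {1, 2, 6, 9}:
G(0) = 0
G(1) = mex{0} = 1
G(2) = mex{1,0} = 2
G(3) = mex{2,1} = 0
G(4) = mex{0,2} = 1
G(5) = mex{1,0} = 2
G(6) = mex{2,1,0} = 3
G(7) = mex{3,2,1} = 0
G(8) = mex{0,3,2} = 1
G(9) = mex{1,0,0,0} = 2
G(10) = mex{2,1,1,1} = 0
G(11) = mex{0,2,2,2} = 1
G(12) = mex{1,0,3,0} = 2
G(13) = mex{2,1,0,1} = 3
G(14) = mex{3,2,1,2} = 0
G(15) = mex{0,3,2,3} = 1
G(16) = mex{1,0,0,0} = 2
G(17) = mex{2,1,1,1} = 0
G_A(17) = 0.
Stack B, S = {1, 6}:
n :  0  1  2  3  4  5  6  7  8  9 10 11 12 13 14
G :  0  1  0  1  0  1  2  0  1  0  1  0  1  2  0
G_B(14) = 0.
Combined Grundy value = 0 ⊕ 0 = 0.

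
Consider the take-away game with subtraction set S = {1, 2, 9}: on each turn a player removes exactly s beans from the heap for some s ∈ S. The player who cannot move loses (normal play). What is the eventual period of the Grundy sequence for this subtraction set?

G(0) = 0
G(1) = mex{0} = 1
G(2) = mex{1,0} = 2
G(3) = mex{2,1} = 0
G(4) = mex{0,2} = 1
G(5) = mex{1,0} = 2
G(6) = mex{2,1} = 0
G(7) = mex{0,2} = 1
G(8) = mex{1,0} = 2
G(9) = mex{2,1,0} = 3
G(10) = mex{3,2,1} = 0
G(11) = mex{0,3,2} = 1
G(12) = mex{1,0,0} = 2
G(13) = mex{2,1,1} = 0
G(14) = mex{0,2,2} = 1
G(15) = mex{1,0,0} = 2
G(16) = mex{2,1,1} = 0
G(17) = mex{0,2,2} = 1
G(18) = mex{1,0,3} = 2
G(19) = mex{2,1,0} = 3
G(20) = mex{3,2,1} = 0
G(21) = mex{0,3,2} = 1
G(n+10) = G(n) holds for n = 0,…,8 (a full window of length max(S) = 9), so the sequence is purely periodic with period 10.

10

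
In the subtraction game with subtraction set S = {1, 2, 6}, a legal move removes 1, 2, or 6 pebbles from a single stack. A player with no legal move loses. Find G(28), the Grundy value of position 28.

0

G(0) = 0
G(1) = mex{0} = 1
G(2) = mex{1,0} = 2
G(3) = mex{2,1} = 0
G(4) = mex{0,2} = 1
G(5) = mex{1,0} = 2
G(6) = mex{2,1,0} = 3
G(7) = mex{3,2,1} = 0
G(8) = mex{0,3,2} = 1
G(9) = mex{1,0,0} = 2
G(10) = mex{2,1,1} = 0
G(11) = mex{0,2,2} = 1
G(12) = mex{1,0,3} = 2
G(13) = mex{2,1,0} = 3
G(14) = mex{3,2,1} = 0
G(15) = mex{0,3,2} = 1
G(16) = mex{1,0,0} = 2
G(17) = mex{2,1,1} = 0
G(18) = mex{0,2,2} = 1
G(19) = mex{1,0,3} = 2
G(20) = mex{2,1,0} = 3
G(21) = mex{3,2,1} = 0
G(22) = mex{0,3,2} = 1
G(23) = mex{1,0,0} = 2
G(24) = mex{2,1,1} = 0
G(25) = mex{0,2,2} = 1
G(26) = mex{1,0,3} = 2
G(27) = mex{2,1,0} = 3
G(28) = mex{3,2,1} = 0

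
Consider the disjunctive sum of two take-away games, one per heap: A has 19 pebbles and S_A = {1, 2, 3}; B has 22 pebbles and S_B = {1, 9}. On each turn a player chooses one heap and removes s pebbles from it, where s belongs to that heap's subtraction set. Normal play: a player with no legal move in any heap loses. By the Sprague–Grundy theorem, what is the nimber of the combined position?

3

Heap A, S = {1, 2, 3}:
n :  0  1  2  3  4  5  6  7  8  9 10 11 12 13 14 15 16 17 18 19
G :  0  1  2  3  0  1  2  3  0  1  2  3  0  1  2  3  0  1  2  3
G_A(19) = 3.
Heap B, S = {1, 9}:
n :  0  1  2  3  4  5  6  7  8  9 10 11 12 13 14 15 16 17 18 19 20 21 22
G :  0  1  0  1  0  1  0  1  0  1  0  1  0  1  0  1  0  1  0  1  0  1  0
G_B(22) = 0.
Combined Grundy value = 3 ⊕ 0 = 3.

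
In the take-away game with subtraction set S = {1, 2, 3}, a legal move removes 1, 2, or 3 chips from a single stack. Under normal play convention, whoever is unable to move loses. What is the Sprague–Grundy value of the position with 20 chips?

n :  0  1  2  3  4  5  6  7  8  9 10 11 12 13 14 15 16 17 18 19 20
G :  0  1  2  3  0  1  2  3  0  1  2  3  0  1  2  3  0  1  2  3  0

0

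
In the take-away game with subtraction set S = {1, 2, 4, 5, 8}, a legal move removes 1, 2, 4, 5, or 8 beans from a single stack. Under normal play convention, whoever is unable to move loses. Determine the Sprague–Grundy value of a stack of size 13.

1

G(0) = 0
G(1) = mex{0} = 1
G(2) = mex{1,0} = 2
G(3) = mex{2,1} = 0
G(4) = mex{0,2,0} = 1
G(5) = mex{1,0,1,0} = 2
G(6) = mex{2,1,2,1} = 0
G(7) = mex{0,2,0,2} = 1
G(8) = mex{1,0,1,0,0} = 2
G(9) = mex{2,1,2,1,1} = 0
G(10) = mex{0,2,0,2,2} = 1
G(11) = mex{1,0,1,0,0} = 2
G(12) = mex{2,1,2,1,1} = 0
G(13) = mex{0,2,0,2,2} = 1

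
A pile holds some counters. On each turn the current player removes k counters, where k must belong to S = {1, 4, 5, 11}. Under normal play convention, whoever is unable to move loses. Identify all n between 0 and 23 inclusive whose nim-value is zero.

G(0) = 0
G(1) = mex{0} = 1
G(2) = mex{1} = 0
G(3) = mex{0} = 1
G(4) = mex{1,0} = 2
G(5) = mex{2,1,0} = 3
G(6) = mex{3,0,1} = 2
G(7) = mex{2,1,0} = 3
G(8) = mex{3,2,1} = 0
G(9) = mex{0,3,2} = 1
G(10) = mex{1,2,3} = 0
G(11) = mex{0,3,2,0} = 1
G(12) = mex{1,0,3,1} = 2
G(13) = mex{2,1,0,0} = 3
G(14) = mex{3,0,1,1} = 2
G(15) = mex{2,1,0,2} = 3
G(16) = mex{3,2,1,3} = 0
G(17) = mex{0,3,2,2} = 1
G(18) = mex{1,2,3,3} = 0
G(19) = mex{0,3,2,0} = 1
G(20) = mex{1,0,3,1} = 2
G(21) = mex{2,1,0,0} = 3
G(22) = mex{3,0,1,1} = 2
G(23) = mex{2,1,0,2} = 3
P-positions are exactly the n with G(n) = 0.

0, 2, 8, 10, 16, 18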